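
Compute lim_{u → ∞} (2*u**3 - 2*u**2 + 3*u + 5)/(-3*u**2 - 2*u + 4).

-∞

The numerator has higher degree (3 > 2); the quotient behaves like (2/(-3))·u^1 for large |u|.
As u → +∞ this diverges to -∞.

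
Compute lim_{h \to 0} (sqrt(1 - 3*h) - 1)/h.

-3/2

A 0/0 form; rationalise with √(1 - 3h) + √1. This collapses the numerator to -3h, leaving -3/(√(1 - 3h) + √1) → -3/(2√1) = -3/2.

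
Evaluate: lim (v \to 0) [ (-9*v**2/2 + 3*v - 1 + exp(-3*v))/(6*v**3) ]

-3/4

Direct substitution gives 0/0.
Apply L'Hôpital: lim (-9*v + 3 - 3*e^(-3*v))/(18*v^2), still 0/0.
Apply L'Hôpital: lim (-9 + 9*e^(-3*v))/(36*v), still 0/0.
After 3 applications of L'Hôpital's rule the quotient is (-27*e^(-3*v))/(36); substituting v = 0 gives -3/4.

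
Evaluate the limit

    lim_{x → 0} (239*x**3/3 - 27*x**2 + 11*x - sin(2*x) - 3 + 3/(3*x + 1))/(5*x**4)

243/5

Substitution gives 0/0 (the numerator vanishes to order 4).
Expand each term to order x^4: the coefficient of x^4 in 3·1/(1 + 3x) is 243 and in −sin(2x) is 0.
Lower-order terms cancel with the polynomial part, so the numerator is (243)·x^4 + o(x^4), and the limit is (243)/(5) = 243/5.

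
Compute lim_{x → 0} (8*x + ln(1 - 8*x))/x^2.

-32

Direct substitution gives 0/0.
Apply L'Hôpital: lim (8 - 8/(1 - 8*x))/(2*x), still 0/0.
After 2 applications of L'Hôpital's rule the quotient is (-64/(1 - 8*x)^2)/(2); substituting x = 0 gives -32.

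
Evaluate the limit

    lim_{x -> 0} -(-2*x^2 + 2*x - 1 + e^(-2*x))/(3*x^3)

Direct substitution gives 0/0.
Apply L'Hôpital: lim (-4*x + 2 - 2*e^(-2*x))/(-9*x^2), still 0/0.
Apply L'Hôpital: lim (-4 + 4*e^(-2*x))/(-18*x), still 0/0.
After 3 applications of L'Hôpital's rule the quotient is (-8*e^(-2*x))/(-18); substituting x = 0 gives 4/9.

4/9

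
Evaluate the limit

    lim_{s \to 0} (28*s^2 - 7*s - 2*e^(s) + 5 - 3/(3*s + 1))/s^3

242/3

Substitution gives 0/0 (the numerator vanishes to order 3).
Expand each term to order s^3: the coefficient of s^3 in -3·1/(1 + 3s) is 81 and in -2·e^(s) is -1/3.
Lower-order terms cancel with the polynomial part, so the numerator is (242/3)·s^3 + o(s^3), and the limit is (242/3)/(1) = 242/3.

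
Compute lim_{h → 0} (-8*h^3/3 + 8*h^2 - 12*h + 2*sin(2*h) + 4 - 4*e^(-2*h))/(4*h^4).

-2/3

Substitution gives 0/0; apply L'Hôpital's rule 4 times.
After differentiating numerator and denominator 4 times the quotient is (32*sin(2*h) - 64*e^(-2*h))/(96); at h = 0 this is -2/3.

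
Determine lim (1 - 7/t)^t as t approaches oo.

e^(-7)

Write it as [(1 - 7/t)^t]^(1) · (1 - 7/t)^(0). The bracketed term tends to e^(-7) and the second factor to 1, so the limit is e^(-7).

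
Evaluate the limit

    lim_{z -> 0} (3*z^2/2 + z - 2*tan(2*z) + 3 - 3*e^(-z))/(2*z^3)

Substitution gives 0/0; apply L'Hôpital's rule 3 times.
After differentiating numerator and denominator 3 times the quotient is (-96*tan(2*z)^4 - 128*tan(2*z)^2 - 32 + 3*e^(-z))/(12); at z = 0 this is -29/12.

-29/12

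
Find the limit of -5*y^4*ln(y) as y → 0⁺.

This is a 0·(−∞) form. Rewrite as -5·ln(y) / y^(−4) and apply L'Hôpital:
the derivative quotient is -5·(1/y) / (−4·y^(−5)) = (5/4)·y^4 → 0.

0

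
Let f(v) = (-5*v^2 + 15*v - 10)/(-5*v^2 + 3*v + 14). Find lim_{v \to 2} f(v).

5/17

Since v = 2 makes numerator and denominator zero, (v - 2) divides both.
Cancelling it gives (5 - 5*v)/(-5*v - 7); now plug in v = 2 to get 5/17.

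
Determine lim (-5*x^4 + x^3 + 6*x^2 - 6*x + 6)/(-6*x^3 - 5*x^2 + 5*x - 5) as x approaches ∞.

The numerator has higher degree (4 > 3); the quotient behaves like (-5/(-6))·x^1 for large |x|.
As x → +∞ this diverges to ∞.

∞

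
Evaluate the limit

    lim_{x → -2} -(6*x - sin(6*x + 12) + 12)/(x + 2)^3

Direct substitution gives 0/0.
Apply L'Hôpital: lim (6 - 6*cos(6*x + 12))/(-3*(x + 2)^2), still 0/0.
Apply L'Hôpital: lim (36*sin(6*x + 12))/(-6*x - 12), still 0/0.
After 3 applications of L'Hôpital's rule the quotient is (216*cos(6*x + 12))/(-6); substituting x = -2 gives -36.

-36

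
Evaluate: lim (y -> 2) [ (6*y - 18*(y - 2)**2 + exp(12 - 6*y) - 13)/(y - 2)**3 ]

Direct substitution gives 0/0.
Apply L'Hôpital: lim (-36*y - 6*e^(12 - 6*y) + 78)/(3*(y - 2)^2), still 0/0.
Apply L'Hôpital: lim (36*e^(12 - 6*y) - 36)/(6*y - 12), still 0/0.
After 3 applications of L'Hôpital's rule the quotient is (-216*e^(12 - 6*y))/(6); substituting y = 2 gives -36.

-36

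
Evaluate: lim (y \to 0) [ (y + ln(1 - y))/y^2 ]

Direct substitution gives 0/0.
Apply L'Hôpital: lim (1 - 1/(1 - y))/(2*y), still 0/0.
After 2 applications of L'Hôpital's rule the quotient is (-1/(1 - y)^2)/(2); substituting y = 0 gives -1/2.

-1/2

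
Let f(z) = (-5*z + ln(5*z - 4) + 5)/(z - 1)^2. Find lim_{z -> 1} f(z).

Direct substitution gives 0/0.
Apply L'Hôpital: lim (-5 + 5/(5*z - 4))/(2*z - 2), still 0/0.
After 2 applications of L'Hôpital's rule the quotient is (-25/(5*z - 4)^2)/(2); substituting z = 1 gives -25/2.

-25/2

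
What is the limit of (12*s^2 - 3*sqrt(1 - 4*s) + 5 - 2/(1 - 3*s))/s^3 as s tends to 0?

Substitution gives 0/0 (the numerator vanishes to order 3).
Expand each term to order s^3: the coefficient of s^3 in -2·1/(1 - 3s) is -54 and in -3·√(1 - 4s) is 12.
Lower-order terms cancel with the polynomial part, so the numerator is (-42)·s^3 + o(s^3), and the limit is (-42)/(1) = -42.

-42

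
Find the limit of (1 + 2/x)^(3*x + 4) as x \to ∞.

Write it as [(1 + 2/x)^x]^(3) · (1 + 2/x)^(4). The bracketed term tends to e^(2) and the second factor to 1, so the limit is e^(6).

e^(6)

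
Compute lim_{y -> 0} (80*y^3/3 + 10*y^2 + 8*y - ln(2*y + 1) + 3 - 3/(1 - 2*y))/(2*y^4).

-22

Substitution gives 0/0; apply L'Hôpital's rule 4 times.
After differentiating numerator and denominator 4 times the quotient is (96/(2*y + 1)^4 + 1152/(2*y - 1)^5)/(48); at y = 0 this is -22.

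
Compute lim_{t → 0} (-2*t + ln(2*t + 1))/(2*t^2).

-1

Direct substitution gives 0/0.
Apply L'Hôpital: lim (-2 + 2/(2*t + 1))/(4*t), still 0/0.
After 2 applications of L'Hôpital's rule the quotient is (-4/(2*t + 1)^2)/(4); substituting t = 0 gives -1.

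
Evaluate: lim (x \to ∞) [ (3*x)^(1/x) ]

1

Base → ∞ and exponent → 0: an ∞^0 form.
Take logs: (1/x)·ln(3·x^1) = (ln 3 + 1·ln x)/x → 0.
So the limit is e^0 = 1.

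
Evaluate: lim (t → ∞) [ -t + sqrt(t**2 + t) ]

1/2

This has the form ∞ − ∞. Multiply and divide by the conjugate √(t^2 + t) + t.
That gives (t) / (√(t^2 + t) + t).
Divide numerator and denominator by t: the limit is 1/(2·1) = 1/2.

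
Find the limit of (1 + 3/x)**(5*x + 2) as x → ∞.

The base → 1 and the exponent → ∞: a 1^∞ form.
Take logarithms: (5x + 2)·ln(1 + 3/x). Since ln(1+u) ~ u for small u, this behaves like (5x)·(3/x) → 15.
So the limit is e^(15).

e^(15)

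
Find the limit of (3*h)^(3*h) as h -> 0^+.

1

Base → 0⁺ and exponent → 0⁺: a 0^0 form.
Take logs: 3h·ln(3h). This is 0·(−∞); rewriting as ln(3h)/(1/(3h)) and applying L'Hôpital gives 0.
Hence the limit is e^0 = 1.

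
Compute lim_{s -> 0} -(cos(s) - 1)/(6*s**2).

1/12

Direct substitution gives 0/0.
Apply L'Hôpital: lim (-sin(s))/(-12*s), still 0/0.
After 2 applications of L'Hôpital's rule the quotient is (-cos(s))/(-12); substituting s = 0 gives 1/12.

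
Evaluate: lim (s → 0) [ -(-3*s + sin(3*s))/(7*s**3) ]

9/14

Direct substitution gives 0/0.
Apply L'Hôpital: lim (3*cos(3*s) - 3)/(-21*s^2), still 0/0.
Apply L'Hôpital: lim (-9*sin(3*s))/(-42*s), still 0/0.
After 3 applications of L'Hôpital's rule the quotient is (-27*cos(3*s))/(-42); substituting s = 0 gives 9/14.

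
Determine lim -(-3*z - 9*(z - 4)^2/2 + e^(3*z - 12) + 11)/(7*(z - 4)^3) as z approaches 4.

Direct substitution gives 0/0.
Apply L'Hôpital: lim (-9*z + 3*e^(3*z - 12) + 33)/(-21*(z - 4)^2), still 0/0.
Apply L'Hôpital: lim (9*e^(3*z - 12) - 9)/(168 - 42*z), still 0/0.
After 3 applications of L'Hôpital's rule the quotient is (27*e^(3*z - 12))/(-42); substituting z = 4 gives -9/14.

-9/14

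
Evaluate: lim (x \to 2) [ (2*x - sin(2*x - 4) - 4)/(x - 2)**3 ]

4/3

Direct substitution gives 0/0.
Apply L'Hôpital: lim (2 - 2*cos(2*x - 4))/(3*(x - 2)^2), still 0/0.
Apply L'Hôpital: lim (4*sin(2*x - 4))/(6*x - 12), still 0/0.
After 3 applications of L'Hôpital's rule the quotient is (8*cos(2*x - 4))/(6); substituting x = 2 gives 4/3.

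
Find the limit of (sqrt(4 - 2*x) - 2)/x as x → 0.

-1/2

Substitution gives 0/0. Multiply numerator and denominator by the conjugate √(4 - 2x) + √4.
The numerator becomes (4 - 2x) − 4 = -2x, so the expression simplifies to -2/(√(4 - 2x) + √4).
Letting x → 0 gives -2/(2√4) = -1/2.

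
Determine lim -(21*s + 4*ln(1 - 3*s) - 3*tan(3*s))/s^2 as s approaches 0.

Substitution gives 0/0 (the numerator vanishes to order 2).
Expand each term to order s^2: the coefficient of s^2 in -3·tan(3s) is 0 and in 4·ln(1 - 3s) is -18.
Lower-order terms cancel with the polynomial part, so the numerator is (-18)·s^2 + o(s^2), and the limit is (-18)/(-1) = 18.

18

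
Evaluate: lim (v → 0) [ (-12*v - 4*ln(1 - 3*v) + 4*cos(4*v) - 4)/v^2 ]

-14

Substitution gives 0/0 (the numerator vanishes to order 2).
Expand each term to order v^2: the coefficient of v^2 in 4·cos(4v) is -32 and in -4·ln(1 - 3v) is 18.
Lower-order terms cancel with the polynomial part, so the numerator is (-14)·v^2 + o(v^2), and the limit is (-14)/(1) = -14.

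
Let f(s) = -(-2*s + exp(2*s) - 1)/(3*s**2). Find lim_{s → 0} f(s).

-2/3

Direct substitution gives 0/0.
Apply L'Hôpital: lim (2*e^(2*s) - 2)/(-6*s), still 0/0.
After 2 applications of L'Hôpital's rule the quotient is (4*e^(2*s))/(-6); substituting s = 0 gives -2/3.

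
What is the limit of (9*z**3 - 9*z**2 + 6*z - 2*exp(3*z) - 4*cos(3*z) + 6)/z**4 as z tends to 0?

Substitution gives 0/0; apply L'Hôpital's rule 4 times.
After differentiating numerator and denominator 4 times the quotient is (-162*e^(3*z) - 324*cos(3*z))/(24); at z = 0 this is -81/4.

-81/4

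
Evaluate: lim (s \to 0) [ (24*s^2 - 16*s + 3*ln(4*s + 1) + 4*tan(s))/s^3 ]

196/3

Substitution gives 0/0; apply L'Hôpital's rule 3 times.
After differentiating numerator and denominator 3 times the quotient is (24*tan(s)^2/cos(s)^2 + 8/cos(s)^2 + 384/(4*s + 1)^3)/(6); at s = 0 this is 196/3.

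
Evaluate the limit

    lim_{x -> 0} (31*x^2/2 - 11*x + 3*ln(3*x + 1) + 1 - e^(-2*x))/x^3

Substitution gives 0/0 (the numerator vanishes to order 3).
Expand each term to order x^3: the coefficient of x^3 in −e^(-2x) is 4/3 and in 3·ln(1 + 3x) is 27.
Lower-order terms cancel with the polynomial part, so the numerator is (85/3)·x^3 + o(x^3), and the limit is (85/3)/(1) = 85/3.

85/3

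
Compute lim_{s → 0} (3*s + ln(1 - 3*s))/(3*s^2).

Direct substitution gives 0/0.
Apply L'Hôpital: lim (3 - 3/(1 - 3*s))/(6*s), still 0/0.
After 2 applications of L'Hôpital's rule the quotient is (-9/(1 - 3*s)^2)/(6); substituting s = 0 gives -3/2.

-3/2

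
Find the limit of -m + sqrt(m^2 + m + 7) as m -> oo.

This has the form ∞ − ∞. Multiply and divide by the conjugate √(m^2 + m + 7) + m.
That gives (m + 7) / (√(m^2 + m + 7) + m).
Divide numerator and denominator by m: the limit is 1/(2·1) = 1/2.

1/2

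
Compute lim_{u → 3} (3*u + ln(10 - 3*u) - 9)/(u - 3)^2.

-9/2

Direct substitution gives 0/0.
Apply L'Hôpital: lim (3 - 3/(10 - 3*u))/(2*u - 6), still 0/0.
After 2 applications of L'Hôpital's rule the quotient is (-9/(10 - 3*u)^2)/(2); substituting u = 3 gives -9/2.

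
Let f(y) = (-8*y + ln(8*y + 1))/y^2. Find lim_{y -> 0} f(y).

-32

Direct substitution gives 0/0.
Apply L'Hôpital: lim (-8 + 8/(8*y + 1))/(2*y), still 0/0.
After 2 applications of L'Hôpital's rule the quotient is (-64/(8*y + 1)^2)/(2); substituting y = 0 gives -32.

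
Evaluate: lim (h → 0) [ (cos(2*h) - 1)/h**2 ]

Direct substitution gives 0/0.
Apply L'Hôpital: lim (-2*sin(2*h))/(2*h), still 0/0.
After 2 applications of L'Hôpital's rule the quotient is (-4*cos(2*h))/(2); substituting h = 0 gives -2.

-2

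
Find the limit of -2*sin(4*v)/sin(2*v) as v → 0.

-4

Substitution gives 0/0.
Divide numerator and denominator by v: sin(4v)/v → 4 and sin(2v)/v → 2, so the limit is -2·4/2 = -4.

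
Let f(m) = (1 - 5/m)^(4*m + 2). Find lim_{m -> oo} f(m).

e^(-20)

The base → 1 and the exponent → ∞: a 1^∞ form.
Take logarithms: (4m + 2)·ln(1 - 5/m). Since ln(1+u) ~ u for small u, this behaves like (4m)·(-5/m) → -20.
So the limit is e^(-20).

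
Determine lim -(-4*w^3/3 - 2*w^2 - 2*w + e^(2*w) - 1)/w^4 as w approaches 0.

-2/3

Direct substitution gives 0/0.
Apply L'Hôpital: lim (-4*w^2 - 4*w + 2*e^(2*w) - 2)/(-4*w^3), still 0/0.
Apply L'Hôpital: lim (-8*w + 4*e^(2*w) - 4)/(-12*w^2), still 0/0.
Apply L'Hôpital: lim (8*e^(2*w) - 8)/(-24*w), still 0/0.
After 4 applications of L'Hôpital's rule the quotient is (16*e^(2*w))/(-24); substituting w = 0 gives -2/3.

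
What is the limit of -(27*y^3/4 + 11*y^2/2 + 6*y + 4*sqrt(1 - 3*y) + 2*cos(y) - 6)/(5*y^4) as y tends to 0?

Substitution gives 0/0; apply L'Hôpital's rule 4 times.
After differentiating numerator and denominator 4 times the quotient is (2*cos(y) - 1215/(4*(1 - 3*y)^(7/2)))/(-120); at y = 0 this is 1207/480.

1207/480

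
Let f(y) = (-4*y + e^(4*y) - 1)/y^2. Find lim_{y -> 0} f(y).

Direct substitution gives 0/0.
Apply L'Hôpital: lim (4*e^(4*y) - 4)/(2*y), still 0/0.
After 2 applications of L'Hôpital's rule the quotient is (16*e^(4*y))/(2); substituting y = 0 gives 8.

8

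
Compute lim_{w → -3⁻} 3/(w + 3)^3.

As w → -3⁻, (w + 3) → 0⁻, so (w + 3)^3 → 0⁻ and 3/(w + 3)^3 → -∞.

-∞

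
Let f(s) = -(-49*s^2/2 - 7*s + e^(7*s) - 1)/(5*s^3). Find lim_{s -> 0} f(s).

Direct substitution gives 0/0.
Apply L'Hôpital: lim (-49*s + 7*e^(7*s) - 7)/(-15*s^2), still 0/0.
Apply L'Hôpital: lim (49*e^(7*s) - 49)/(-30*s), still 0/0.
After 3 applications of L'Hôpital's rule the quotient is (343*e^(7*s))/(-30); substituting s = 0 gives -343/30.

-343/30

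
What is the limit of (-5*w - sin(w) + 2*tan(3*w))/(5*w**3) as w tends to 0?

109/30

Substitution gives 0/0 (the numerator vanishes to order 3).
Expand each term to order w^3: the coefficient of w^3 in −sin(w) is 1/6 and in 2·tan(3w) is 18.
Lower-order terms cancel with the polynomial part, so the numerator is (109/6)·w^3 + o(w^3), and the limit is (109/6)/(5) = 109/30.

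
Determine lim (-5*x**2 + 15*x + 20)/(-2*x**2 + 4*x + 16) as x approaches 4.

25/12

At x = 4 both the top and bottom vanish — a removable singularity. Factoring out (x - 4) from each leaves (-5*x - 5)/(-2*x - 4), which at x = 4 equals 25/12.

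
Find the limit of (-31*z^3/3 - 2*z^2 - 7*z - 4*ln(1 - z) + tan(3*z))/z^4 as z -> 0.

Substitution gives 0/0 (the numerator vanishes to order 4).
Expand each term to order z^4: the coefficient of z^4 in -4·ln(1 - z) is 1 and in tan(3z) is 0.
Lower-order terms cancel with the polynomial part, so the numerator is (1)·z^4 + o(z^4), and the limit is (1)/(1) = 1.

1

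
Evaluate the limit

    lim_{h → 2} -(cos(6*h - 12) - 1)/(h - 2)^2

Direct substitution gives 0/0.
Apply L'Hôpital: lim (-6*sin(6*h - 12))/(4 - 2*h), still 0/0.
After 2 applications of L'Hôpital's rule the quotient is (-36*cos(6*h - 12))/(-2); substituting h = 2 gives 18.

18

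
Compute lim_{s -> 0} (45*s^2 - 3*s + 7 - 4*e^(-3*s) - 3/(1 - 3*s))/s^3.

Substitution gives 0/0; apply L'Hôpital's rule 3 times.
After differentiating numerator and denominator 3 times the quotient is (108*e^(-3*s) - 486/(3*s - 1)^4)/(6); at s = 0 this is -63.

-63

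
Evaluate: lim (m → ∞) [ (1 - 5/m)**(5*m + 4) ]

e^(-25)

Let L be the limit and take ln: ln L = lim (5m + 4)·ln(1 - 5/m) = lim (5m + 4)·(-5/m + O(1/m²)) = -25.
Hence L = e^(-25).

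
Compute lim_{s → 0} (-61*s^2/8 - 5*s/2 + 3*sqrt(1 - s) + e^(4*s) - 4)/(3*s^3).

503/144

Substitution gives 0/0; apply L'Hôpital's rule 3 times.
After differentiating numerator and denominator 3 times the quotient is (64*e^(4*s) - 9/(8*(1 - s)^(5/2)))/(18); at s = 0 this is 503/144.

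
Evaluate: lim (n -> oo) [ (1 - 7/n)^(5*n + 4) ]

Write it as [(1 - 7/n)^n]^(5) · (1 - 7/n)^(4). The bracketed term tends to e^(-7) and the second factor to 1, so the limit is e^(-35).

e^(-35)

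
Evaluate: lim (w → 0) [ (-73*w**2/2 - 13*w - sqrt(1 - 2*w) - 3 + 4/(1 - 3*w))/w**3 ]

217/2

Substitution gives 0/0 (the numerator vanishes to order 3).
Expand each term to order w^3: the coefficient of w^3 in 4·1/(1 - 3w) is 108 and in −√(1 - 2w) is 1/2.
Lower-order terms cancel with the polynomial part, so the numerator is (217/2)·w^3 + o(w^3), and the limit is (217/2)/(1) = 217/2.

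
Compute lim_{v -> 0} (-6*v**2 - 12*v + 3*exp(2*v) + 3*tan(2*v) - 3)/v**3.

Substitution gives 0/0; apply L'Hôpital's rule 3 times.
After differentiating numerator and denominator 3 times the quotient is (24*e^(2*v) + 144*tan(2*v)^4 + 192*tan(2*v)^2 + 48)/(6); at v = 0 this is 12.

12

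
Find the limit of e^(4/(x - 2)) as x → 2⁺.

∞

As x → 2⁺, 4/(x - 2) → +∞, so e^(4/(x - 2)) → ∞.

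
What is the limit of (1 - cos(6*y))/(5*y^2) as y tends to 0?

Substitution gives 0/0.
Use (1 − cos u)/u² → 1/2 with u = 6y: the limit is 6²/(2·5) = 18/5.

18/5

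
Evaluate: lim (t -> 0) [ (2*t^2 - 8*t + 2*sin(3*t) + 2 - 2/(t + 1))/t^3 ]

-7

Substitution gives 0/0 (the numerator vanishes to order 3).
Expand each term to order t^3: the coefficient of t^3 in -2·1/(1 + t) is 2 and in 2·sin(3t) is -9.
Lower-order terms cancel with the polynomial part, so the numerator is (-7)·t^3 + o(t^3), and the limit is (-7)/(1) = -7.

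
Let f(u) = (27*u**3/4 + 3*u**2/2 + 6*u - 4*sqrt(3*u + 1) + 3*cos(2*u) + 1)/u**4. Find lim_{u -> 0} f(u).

469/32

Substitution gives 0/0; apply L'Hôpital's rule 4 times.
After differentiating numerator and denominator 4 times the quotient is (48*cos(2*u) + 1215/(4*(3*u + 1)^(7/2)))/(24); at u = 0 this is 469/32.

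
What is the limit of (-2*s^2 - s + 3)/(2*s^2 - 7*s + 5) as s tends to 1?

5/3

At s = 1 both the top and bottom vanish — a removable singularity. Factoring out (s - 1) from each leaves (-2*s - 3)/(2*s - 5), which at s = 1 equals 5/3.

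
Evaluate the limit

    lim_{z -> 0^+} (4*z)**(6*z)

Base → 0⁺ and exponent → 0⁺: a 0^0 form.
Take logs: 6z·ln(4z). This is 0·(−∞); rewriting as ln(4z)/(1/(6z)) and applying L'Hôpital gives 0.
Hence the limit is e^0 = 1.

1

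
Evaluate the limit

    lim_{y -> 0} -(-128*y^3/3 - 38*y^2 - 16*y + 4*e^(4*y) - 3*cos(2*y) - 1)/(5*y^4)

-122/15

Substitution gives 0/0; apply L'Hôpital's rule 4 times.
After differentiating numerator and denominator 4 times the quotient is (1024*e^(4*y) - 48*cos(2*y))/(-120); at y = 0 this is -122/15.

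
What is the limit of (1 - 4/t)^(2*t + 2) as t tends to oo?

e^(-8)

The base → 1 and the exponent → ∞: a 1^∞ form.
Take logarithms: (2t + 2)·ln(1 - 4/t). Since ln(1+u) ~ u for small u, this behaves like (2t)·(-4/t) → -8.
So the limit is e^(-8).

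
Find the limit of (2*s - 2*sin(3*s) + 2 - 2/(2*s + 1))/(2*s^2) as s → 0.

Substitution gives 0/0; apply L'Hôpital's rule 2 times.
After differentiating numerator and denominator 2 times the quotient is (18*sin(3*s) - 16/(2*s + 1)^3)/(4); at s = 0 this is -4.

-4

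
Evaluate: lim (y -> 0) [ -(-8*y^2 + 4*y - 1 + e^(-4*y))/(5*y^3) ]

32/15

Direct substitution gives 0/0.
Apply L'Hôpital: lim (-16*y + 4 - 4*e^(-4*y))/(-15*y^2), still 0/0.
Apply L'Hôpital: lim (-16 + 16*e^(-4*y))/(-30*y), still 0/0.
After 3 applications of L'Hôpital's rule the quotient is (-64*e^(-4*y))/(-30); substituting y = 0 gives 32/15.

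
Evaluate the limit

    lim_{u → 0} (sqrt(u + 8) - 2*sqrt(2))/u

√(2)/8

A 0/0 form; rationalise with √(8 + u) + √8. This collapses the numerator to u, leaving 1/(√(8 + u) + √8) → 1/(2√8) = √(2)/8.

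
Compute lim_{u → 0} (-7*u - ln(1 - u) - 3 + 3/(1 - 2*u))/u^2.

Substitution gives 0/0; apply L'Hôpital's rule 2 times.
After differentiating numerator and denominator 2 times the quotient is (-24/(2*u - 1)^3 + (u - 1)^(-2))/(2); at u = 0 this is 25/2.

25/2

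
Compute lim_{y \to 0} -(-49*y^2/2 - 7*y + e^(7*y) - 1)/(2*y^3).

-343/12

Direct substitution gives 0/0.
Apply L'Hôpital: lim (-49*y + 7*e^(7*y) - 7)/(-6*y^2), still 0/0.
Apply L'Hôpital: lim (49*e^(7*y) - 49)/(-12*y), still 0/0.
After 3 applications of L'Hôpital's rule the quotient is (343*e^(7*y))/(-12); substituting y = 0 gives -343/12.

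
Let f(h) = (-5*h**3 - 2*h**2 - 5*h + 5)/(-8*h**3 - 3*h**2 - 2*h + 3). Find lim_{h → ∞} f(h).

Numerator and denominator both have degree 3.
Dividing every term by h^3, all lower-order terms vanish and the limit is the ratio of leading coefficients, -5/(-8) = 5/8.

5/8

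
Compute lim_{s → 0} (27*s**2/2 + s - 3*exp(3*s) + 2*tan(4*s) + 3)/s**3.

175/6

Substitution gives 0/0 (the numerator vanishes to order 3).
Expand each term to order s^3: the coefficient of s^3 in -3·e^(3s) is -27/2 and in 2·tan(4s) is 128/3.
Lower-order terms cancel with the polynomial part, so the numerator is (175/6)·s^3 + o(s^3), and the limit is (175/6)/(1) = 175/6.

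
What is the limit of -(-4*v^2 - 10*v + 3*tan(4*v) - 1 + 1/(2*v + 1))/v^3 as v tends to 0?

-56

Substitution gives 0/0 (the numerator vanishes to order 3).
Expand each term to order v^3: the coefficient of v^3 in 3·tan(4v) is 64 and in 1/(1 + 2v) is -8.
Lower-order terms cancel with the polynomial part, so the numerator is (56)·v^3 + o(v^3), and the limit is (56)/(-1) = -56.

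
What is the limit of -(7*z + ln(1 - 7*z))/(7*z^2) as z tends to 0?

7/2

Direct substitution gives 0/0.
Apply L'Hôpital: lim (7 - 7/(1 - 7*z))/(-14*z), still 0/0.
After 2 applications of L'Hôpital's rule the quotient is (-49/(1 - 7*z)^2)/(-14); substituting z = 0 gives 7/2.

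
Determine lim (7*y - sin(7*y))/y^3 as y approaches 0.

343/6

Direct substitution gives 0/0.
Apply L'Hôpital: lim (7 - 7*cos(7*y))/(3*y^2), still 0/0.
Apply L'Hôpital: lim (49*sin(7*y))/(6*y), still 0/0.
After 3 applications of L'Hôpital's rule the quotient is (343*cos(7*y))/(6); substituting y = 0 gives 343/6.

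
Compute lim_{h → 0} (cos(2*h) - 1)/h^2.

Direct substitution gives 0/0.
Apply L'Hôpital: lim (-2*sin(2*h))/(2*h), still 0/0.
After 2 applications of L'Hôpital's rule the quotient is (-4*cos(2*h))/(2); substituting h = 0 gives -2.

-2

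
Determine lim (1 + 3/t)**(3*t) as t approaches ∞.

Write it as [(1 + 3/t)^t]^(3) · (1 + 3/t)^(0). The bracketed term tends to e^(3) and the second factor to 1, so the limit is e^(9).

e^(9)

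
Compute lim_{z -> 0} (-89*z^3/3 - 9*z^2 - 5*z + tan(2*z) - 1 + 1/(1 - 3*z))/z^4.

81

Substitution gives 0/0; apply L'Hôpital's rule 4 times.
After differentiating numerator and denominator 4 times the quotient is (384*tan(2*z)^3/cos(2*z)^2 + 256*tan(2*z)/cos(2*z)^2 - 1944/(3*z - 1)^5)/(24); at z = 0 this is 81.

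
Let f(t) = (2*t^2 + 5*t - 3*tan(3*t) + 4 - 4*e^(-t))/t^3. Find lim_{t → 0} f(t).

-79/3

Substitution gives 0/0; apply L'Hôpital's rule 3 times.
After differentiating numerator and denominator 3 times the quotient is (-486*tan(3*t)^4 - 648*tan(3*t)^2 - 162 + 4*e^(-t))/(6); at t = 0 this is -79/3.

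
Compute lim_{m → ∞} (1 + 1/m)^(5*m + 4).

e^(5)

Write it as [(1 + 1/m)^m]^(5) · (1 + 1/m)^(4). The bracketed term tends to e^(1) and the second factor to 1, so the limit is e^(5).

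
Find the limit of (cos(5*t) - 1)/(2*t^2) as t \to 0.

Direct substitution gives 0/0.
Apply L'Hôpital: lim (-5*sin(5*t))/(4*t), still 0/0.
After 2 applications of L'Hôpital's rule the quotient is (-25*cos(5*t))/(4); substituting t = 0 gives -25/4.

-25/4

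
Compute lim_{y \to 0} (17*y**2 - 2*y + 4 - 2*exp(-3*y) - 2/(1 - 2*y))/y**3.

-7

Substitution gives 0/0 (the numerator vanishes to order 3).
Expand each term to order y^3: the coefficient of y^3 in -2·1/(1 - 2y) is -16 and in -2·e^(-3y) is 9.
Lower-order terms cancel with the polynomial part, so the numerator is (-7)·y^3 + o(y^3), and the limit is (-7)/(1) = -7.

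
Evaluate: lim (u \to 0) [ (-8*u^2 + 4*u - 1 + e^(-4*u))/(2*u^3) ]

Direct substitution gives 0/0.
Apply L'Hôpital: lim (-16*u + 4 - 4*e^(-4*u))/(6*u^2), still 0/0.
Apply L'Hôpital: lim (-16 + 16*e^(-4*u))/(12*u), still 0/0.
After 3 applications of L'Hôpital's rule the quotient is (-64*e^(-4*u))/(12); substituting u = 0 gives -16/3.

-16/3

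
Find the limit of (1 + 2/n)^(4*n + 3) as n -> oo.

e^(8)

The base → 1 and the exponent → ∞: a 1^∞ form.
Take logarithms: (4n + 3)·ln(1 + 2/n). Since ln(1+u) ~ u for small u, this behaves like (4n)·(2/n) → 8.
So the limit is e^(8).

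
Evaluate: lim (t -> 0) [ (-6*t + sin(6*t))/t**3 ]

-36

Direct substitution gives 0/0.
Apply L'Hôpital: lim (6*cos(6*t) - 6)/(3*t^2), still 0/0.
Apply L'Hôpital: lim (-36*sin(6*t))/(6*t), still 0/0.
After 3 applications of L'Hôpital's rule the quotient is (-216*cos(6*t))/(6); substituting t = 0 gives -36.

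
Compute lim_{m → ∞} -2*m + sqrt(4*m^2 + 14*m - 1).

7/2

An ∞ − ∞ form. Rationalising with the conjugate, the difference becomes (14m - 1) / (√(4*m^2 + 14*m - 1) + 2m).
For large m the denominator behaves like 2·2m, so the quotient tends to 14/4 = 7/2.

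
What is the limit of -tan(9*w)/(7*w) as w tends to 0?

-9/7

Substitution gives 0/0.
Since tan(u)/u → 1 as u → 0, tan(9w)/(9w) → 1 and the limit is 9/(-7) = -9/7.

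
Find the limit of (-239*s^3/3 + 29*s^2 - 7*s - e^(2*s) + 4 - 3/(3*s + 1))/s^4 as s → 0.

-731/3

Substitution gives 0/0; apply L'Hôpital's rule 4 times.
After differentiating numerator and denominator 4 times the quotient is (-16*e^(2*s) - 5832/(3*s + 1)^5)/(24); at s = 0 this is -731/3.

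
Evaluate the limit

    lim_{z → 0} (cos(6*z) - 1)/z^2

Direct substitution gives 0/0.
Apply L'Hôpital: lim (-6*sin(6*z))/(2*z), still 0/0.
After 2 applications of L'Hôpital's rule the quotient is (-36*cos(6*z))/(2); substituting z = 0 gives -18.

-18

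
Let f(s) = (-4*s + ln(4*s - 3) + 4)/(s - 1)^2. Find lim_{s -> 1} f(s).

-8

Direct substitution gives 0/0.
Apply L'Hôpital: lim (-4 + 4/(4*s - 3))/(2*s - 2), still 0/0.
After 2 applications of L'Hôpital's rule the quotient is (-16/(4*s - 3)^2)/(2); substituting s = 1 gives -8.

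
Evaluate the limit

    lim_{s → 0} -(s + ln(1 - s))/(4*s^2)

Direct substitution gives 0/0.
Apply L'Hôpital: lim (1 - 1/(1 - s))/(-8*s), still 0/0.
After 2 applications of L'Hôpital's rule the quotient is (-1/(1 - s)^2)/(-8); substituting s = 0 gives 1/8.

1/8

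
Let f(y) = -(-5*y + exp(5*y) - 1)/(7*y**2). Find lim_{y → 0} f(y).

-25/14

Direct substitution gives 0/0.
Apply L'Hôpital: lim (5*e^(5*y) - 5)/(-14*y), still 0/0.
After 2 applications of L'Hôpital's rule the quotient is (25*e^(5*y))/(-14); substituting y = 0 gives -25/14.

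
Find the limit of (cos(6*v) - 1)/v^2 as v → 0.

Direct substitution gives 0/0.
Apply L'Hôpital: lim (-6*sin(6*v))/(2*v), still 0/0.
After 2 applications of L'Hôpital's rule the quotient is (-36*cos(6*v))/(2); substituting v = 0 gives -18.

-18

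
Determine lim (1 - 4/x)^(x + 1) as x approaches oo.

Write it as [(1 - 4/x)^x]^(1) · (1 - 4/x)^(1). The bracketed term tends to e^(-4) and the second factor to 1, so the limit is e^(-4).

e^(-4)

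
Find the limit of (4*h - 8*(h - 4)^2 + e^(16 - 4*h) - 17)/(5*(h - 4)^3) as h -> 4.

-32/15

Direct substitution gives 0/0.
Apply L'Hôpital: lim (-16*h - 4*e^(16 - 4*h) + 68)/(15*(h - 4)^2), still 0/0.
Apply L'Hôpital: lim (16*e^(16 - 4*h) - 16)/(30*h - 120), still 0/0.
After 3 applications of L'Hôpital's rule the quotient is (-64*e^(16 - 4*h))/(30); substituting h = 4 gives -32/15.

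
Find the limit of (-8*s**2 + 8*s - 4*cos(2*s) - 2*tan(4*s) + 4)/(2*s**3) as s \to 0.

-64/3

Substitution gives 0/0 (the numerator vanishes to order 3).
Expand each term to order s^3: the coefficient of s^3 in -2·tan(4s) is -128/3 and in -4·cos(2s) is 0.
Lower-order terms cancel with the polynomial part, so the numerator is (-128/3)·s^3 + o(s^3), and the limit is (-128/3)/(2) = -64/3.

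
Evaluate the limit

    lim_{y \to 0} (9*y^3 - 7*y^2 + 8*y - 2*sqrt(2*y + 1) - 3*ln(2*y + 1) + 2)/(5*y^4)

53/20

Substitution gives 0/0 (the numerator vanishes to order 4).
Expand each term to order y^4: the coefficient of y^4 in -3·ln(1 + 2y) is 12 and in -2·√(1 + 2y) is 5/4.
Lower-order terms cancel with the polynomial part, so the numerator is (53/4)·y^4 + o(y^4), and the limit is (53/4)/(5) = 53/20.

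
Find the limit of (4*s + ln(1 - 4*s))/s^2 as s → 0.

-8

Direct substitution gives 0/0.
Apply L'Hôpital: lim (4 - 4/(1 - 4*s))/(2*s), still 0/0.
After 2 applications of L'Hôpital's rule the quotient is (-16/(1 - 4*s)^2)/(2); substituting s = 0 gives -8.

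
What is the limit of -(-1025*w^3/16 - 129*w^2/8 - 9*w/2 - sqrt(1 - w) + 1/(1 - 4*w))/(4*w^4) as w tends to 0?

Substitution gives 0/0; apply L'Hôpital's rule 4 times.
After differentiating numerator and denominator 4 times the quotient is (-6144/(4*w - 1)^5 + 15/(16*(1 - w)^(7/2)))/(-96); at w = 0 this is -32773/512.

-32773/512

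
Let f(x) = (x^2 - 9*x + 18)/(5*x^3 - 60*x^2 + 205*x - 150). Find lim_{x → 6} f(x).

Since x = 6 makes numerator and denominator zero, (x - 6) divides both.
Cancelling it gives (x - 3)/(5*x^2 - 30*x + 25); now plug in x = 6 to get 3/25.

3/25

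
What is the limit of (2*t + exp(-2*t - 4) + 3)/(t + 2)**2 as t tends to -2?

Direct substitution gives 0/0.
Apply L'Hôpital: lim (2 - 2*e^(-2*t - 4))/(2*t + 4), still 0/0.
After 2 applications of L'Hôpital's rule the quotient is (4*e^(-2*t - 4))/(2); substituting t = -2 gives 2.

2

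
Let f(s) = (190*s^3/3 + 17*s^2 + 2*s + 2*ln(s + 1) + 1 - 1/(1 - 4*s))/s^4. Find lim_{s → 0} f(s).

Substitution gives 0/0; apply L'Hôpital's rule 4 times.
After differentiating numerator and denominator 4 times the quotient is (6144/(4*s - 1)^5 - 12/(s + 1)^4)/(24); at s = 0 this is -513/2.

-513/2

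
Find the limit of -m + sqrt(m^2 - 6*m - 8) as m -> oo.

-3

This has the form ∞ − ∞. Multiply and divide by the conjugate √(m^2 - 6*m - 8) + m.
That gives (-6m - 8) / (√(m^2 - 6*m - 8) + m).
Divide numerator and denominator by m: the limit is -6/(2·1) = -3.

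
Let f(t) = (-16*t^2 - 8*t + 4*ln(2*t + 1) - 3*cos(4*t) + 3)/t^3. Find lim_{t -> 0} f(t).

Substitution gives 0/0; apply L'Hôpital's rule 3 times.
After differentiating numerator and denominator 3 times the quotient is (-192*sin(4*t) + 64/(2*t + 1)^3)/(6); at t = 0 this is 32/3.

32/3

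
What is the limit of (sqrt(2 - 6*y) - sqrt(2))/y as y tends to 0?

Substitution gives 0/0. Multiply numerator and denominator by the conjugate √(2 - 6y) + √2.
The numerator becomes (2 - 6y) − 2 = -6y, so the expression simplifies to -6/(√(2 - 6y) + √2).
Letting y → 0 gives -6/(2√2) = -3*√(2)/2.

-3*√(2)/2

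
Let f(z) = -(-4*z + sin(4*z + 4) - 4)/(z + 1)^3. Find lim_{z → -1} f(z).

32/3

Direct substitution gives 0/0.
Apply L'Hôpital: lim (4*cos(4*z + 4) - 4)/(-3*(z + 1)^2), still 0/0.
Apply L'Hôpital: lim (-16*sin(4*z + 4))/(-6*z - 6), still 0/0.
After 3 applications of L'Hôpital's rule the quotient is (-64*cos(4*z + 4))/(-6); substituting z = -1 gives 32/3.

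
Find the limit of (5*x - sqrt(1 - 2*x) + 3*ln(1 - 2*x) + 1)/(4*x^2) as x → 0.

Substitution gives 0/0; apply L'Hôpital's rule 2 times.
After differentiating numerator and denominator 2 times the quotient is (-12/(2*x - 1)^2 + (2*x - 1)^2/(1 - 2*x)^(7/2))/(8); at x = 0 this is -11/8.

-11/8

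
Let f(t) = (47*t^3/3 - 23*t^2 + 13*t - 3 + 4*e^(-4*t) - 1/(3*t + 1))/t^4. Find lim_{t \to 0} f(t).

-115/3

Substitution gives 0/0 (the numerator vanishes to order 4).
Expand each term to order t^4: the coefficient of t^4 in 4·e^(-4t) is 128/3 and in −1/(1 + 3t) is -81.
Lower-order terms cancel with the polynomial part, so the numerator is (-115/3)·t^4 + o(t^4), and the limit is (-115/3)/(1) = -115/3.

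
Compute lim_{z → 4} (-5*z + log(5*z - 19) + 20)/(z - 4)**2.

Direct substitution gives 0/0.
Apply L'Hôpital: lim (-5 + 5/(5*z - 19))/(2*z - 8), still 0/0.
After 2 applications of L'Hôpital's rule the quotient is (-25/(5*z - 19)^2)/(2); substituting z = 4 gives -25/2.

-25/2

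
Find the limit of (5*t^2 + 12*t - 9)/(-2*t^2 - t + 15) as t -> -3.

Since t = -3 makes numerator and denominator zero, (t + 3) divides both.
Cancelling it gives (5*t - 3)/(5 - 2*t); now plug in t = -3 to get -18/11.

-18/11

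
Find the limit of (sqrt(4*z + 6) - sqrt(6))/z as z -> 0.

√(6)/3

Substitution gives 0/0. Multiply numerator and denominator by the conjugate √(6 + 4z) + √6.
The numerator becomes (6 + 4z) − 6 = 4z, so the expression simplifies to 4/(√(6 + 4z) + √6).
Letting z → 0 gives 4/(2√6) = √(6)/3.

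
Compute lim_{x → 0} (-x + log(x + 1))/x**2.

Direct substitution gives 0/0.
Apply L'Hôpital: lim (-1 + 1/(x + 1))/(2*x), still 0/0.
After 2 applications of L'Hôpital's rule the quotient is (-1/(x + 1)^2)/(2); substituting x = 0 gives -1/2.

-1/2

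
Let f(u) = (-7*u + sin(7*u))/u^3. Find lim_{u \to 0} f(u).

-343/6

Direct substitution gives 0/0.
Apply L'Hôpital: lim (7*cos(7*u) - 7)/(3*u^2), still 0/0.
Apply L'Hôpital: lim (-49*sin(7*u))/(6*u), still 0/0.
After 3 applications of L'Hôpital's rule the quotient is (-343*cos(7*u))/(6); substituting u = 0 gives -343/6.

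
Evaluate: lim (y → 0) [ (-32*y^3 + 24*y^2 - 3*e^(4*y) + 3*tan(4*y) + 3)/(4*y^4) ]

-8

Substitution gives 0/0 (the numerator vanishes to order 4).
Expand each term to order y^4: the coefficient of y^4 in -3·e^(4y) is -32 and in 3·tan(4y) is 0.
Lower-order terms cancel with the polynomial part, so the numerator is (-32)·y^4 + o(y^4), and the limit is (-32)/(4) = -8.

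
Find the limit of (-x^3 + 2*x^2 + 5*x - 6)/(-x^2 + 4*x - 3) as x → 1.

3

Direct substitution gives 0/0, so factor. Both numerator and denominator have (x - 1) as a factor.
After cancelling, the expression reduces to (-x^2 + x + 6)/(3 - x).
Substituting x = 1 gives 3.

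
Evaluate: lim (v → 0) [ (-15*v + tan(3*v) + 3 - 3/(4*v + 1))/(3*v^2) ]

Substitution gives 0/0 (the numerator vanishes to order 2).
Expand each term to order v^2: the coefficient of v^2 in tan(3v) is 0 and in -3·1/(1 + 4v) is -48.
Lower-order terms cancel with the polynomial part, so the numerator is (-48)·v^2 + o(v^2), and the limit is (-48)/(3) = -16.

-16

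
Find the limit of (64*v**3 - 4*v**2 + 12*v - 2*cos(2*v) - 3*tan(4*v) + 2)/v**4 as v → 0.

-4/3

Substitution gives 0/0 (the numerator vanishes to order 4).
Expand each term to order v^4: the coefficient of v^4 in -3·tan(4v) is 0 and in -2·cos(2v) is -4/3.
Lower-order terms cancel with the polynomial part, so the numerator is (-4/3)·v^4 + o(v^4), and the limit is (-4/3)/(1) = -4/3.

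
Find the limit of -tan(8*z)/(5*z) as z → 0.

-8/5

Substitution gives 0/0.
Since tan(u)/u → 1 as u → 0, tan(8z)/(8z) → 1 and the limit is 8/(-5) = -8/5.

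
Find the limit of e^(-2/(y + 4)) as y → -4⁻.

∞

As y → -4⁻, -2/(y + 4) → +∞, so e^(-2/(y + 4)) → ∞.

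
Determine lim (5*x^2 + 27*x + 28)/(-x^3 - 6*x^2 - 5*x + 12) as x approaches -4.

Direct substitution gives 0/0, so factor. Both numerator and denominator have (x + 4) as a factor.
After cancelling, the expression reduces to (5*x + 7)/(-x^2 - 2*x + 3).
Substituting x = -4 gives 13/5.

13/5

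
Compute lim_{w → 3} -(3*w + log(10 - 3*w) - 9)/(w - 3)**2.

9/2

Direct substitution gives 0/0.
Apply L'Hôpital: lim (3 - 3/(10 - 3*w))/(6 - 2*w), still 0/0.
After 2 applications of L'Hôpital's rule the quotient is (-9/(10 - 3*w)^2)/(-2); substituting w = 3 gives 9/2.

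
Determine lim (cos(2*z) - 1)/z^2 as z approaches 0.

Direct substitution gives 0/0.
Apply L'Hôpital: lim (-2*sin(2*z))/(2*z), still 0/0.
After 2 applications of L'Hôpital's rule the quotient is (-4*cos(2*z))/(2); substituting z = 0 gives -2.

-2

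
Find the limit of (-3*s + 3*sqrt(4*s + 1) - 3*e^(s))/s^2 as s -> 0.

Substitution gives 0/0; apply L'Hôpital's rule 2 times.
After differentiating numerator and denominator 2 times the quotient is (-3*e^(s) - 12/(4*s + 1)^(3/2))/(2); at s = 0 this is -15/2.

-15/2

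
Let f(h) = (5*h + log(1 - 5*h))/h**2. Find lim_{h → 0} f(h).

-25/2

Direct substitution gives 0/0.
Apply L'Hôpital: lim (5 - 5/(1 - 5*h))/(2*h), still 0/0.
After 2 applications of L'Hôpital's rule the quotient is (-25/(1 - 5*h)^2)/(2); substituting h = 0 gives -25/2.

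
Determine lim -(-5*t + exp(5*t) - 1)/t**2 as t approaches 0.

Direct substitution gives 0/0.
Apply L'Hôpital: lim (5*e^(5*t) - 5)/(-2*t), still 0/0.
After 2 applications of L'Hôpital's rule the quotient is (25*e^(5*t))/(-2); substituting t = 0 gives -25/2.

-25/2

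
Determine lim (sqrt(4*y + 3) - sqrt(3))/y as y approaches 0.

A 0/0 form; rationalise with √(3 + 4y) + √3. This collapses the numerator to 4y, leaving 4/(√(3 + 4y) + √3) → 4/(2√3) = 2*√(3)/3.

2*√(3)/3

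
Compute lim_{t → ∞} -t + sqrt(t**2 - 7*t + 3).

An ∞ − ∞ form. Rationalising with the conjugate, the difference becomes (-7t + 3) / (√(t^2 - 7*t + 3) + t).
For large t the denominator behaves like 2·t, so the quotient tends to -7/2 = -7/2.

-7/2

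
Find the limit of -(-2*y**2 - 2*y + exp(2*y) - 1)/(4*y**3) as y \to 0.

-1/3

Direct substitution gives 0/0.
Apply L'Hôpital: lim (-4*y + 2*e^(2*y) - 2)/(-12*y^2), still 0/0.
Apply L'Hôpital: lim (4*e^(2*y) - 4)/(-24*y), still 0/0.
After 3 applications of L'Hôpital's rule the quotient is (8*e^(2*y))/(-24); substituting y = 0 gives -1/3.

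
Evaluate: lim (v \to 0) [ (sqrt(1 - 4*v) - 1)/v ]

-2

Substitution gives 0/0. Multiply numerator and denominator by the conjugate √(1 - 4v) + √1.
The numerator becomes (1 - 4v) − 1 = -4v, so the expression simplifies to -4/(√(1 - 4v) + √1).
Letting v → 0 gives -4/(2√1) = -2.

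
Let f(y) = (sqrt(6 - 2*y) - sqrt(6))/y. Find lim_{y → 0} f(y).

-√(6)/6

Substitution gives 0/0. Multiply numerator and denominator by the conjugate √(6 - 2y) + √6.
The numerator becomes (6 - 2y) − 6 = -2y, so the expression simplifies to -2/(√(6 - 2y) + √6).
Letting y → 0 gives -2/(2√6) = -√(6)/6.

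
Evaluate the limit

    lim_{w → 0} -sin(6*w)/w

-6

Substitution gives 0/0.
Write it as (6/(-1))·sin(6w)/(6w); since sin(u)/u → 1, the limit is -6.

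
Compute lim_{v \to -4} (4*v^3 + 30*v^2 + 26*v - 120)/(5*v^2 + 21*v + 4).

Since v = -4 makes numerator and denominator zero, (v + 4) divides both.
Cancelling it gives (4*v^2 + 14*v - 30)/(5*v + 1); now plug in v = -4 to get 22/19.

22/19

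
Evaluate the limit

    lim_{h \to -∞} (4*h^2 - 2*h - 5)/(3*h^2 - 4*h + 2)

4/3

Numerator and denominator both have degree 2.
Dividing every term by h^2, all lower-order terms vanish and the limit is the ratio of leading coefficients, 4/(3) = 4/3.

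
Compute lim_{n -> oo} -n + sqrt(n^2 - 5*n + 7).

-5/2

An ∞ − ∞ form. Rationalising with the conjugate, the difference becomes (-5n + 7) / (√(n^2 - 5*n + 7) + n).
For large n the denominator behaves like 2·n, so the quotient tends to -5/2 = -5/2.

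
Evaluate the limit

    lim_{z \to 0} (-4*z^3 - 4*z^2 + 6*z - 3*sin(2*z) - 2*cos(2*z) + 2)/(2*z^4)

-2/3

Substitution gives 0/0 (the numerator vanishes to order 4).
Expand each term to order z^4: the coefficient of z^4 in -3·sin(2z) is 0 and in -2·cos(2z) is -4/3.
Lower-order terms cancel with the polynomial part, so the numerator is (-4/3)·z^4 + o(z^4), and the limit is (-4/3)/(2) = -2/3.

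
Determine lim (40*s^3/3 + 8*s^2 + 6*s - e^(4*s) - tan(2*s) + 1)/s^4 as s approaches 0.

-32/3

Substitution gives 0/0; apply L'Hôpital's rule 4 times.
After differentiating numerator and denominator 4 times the quotient is (-256*e^(4*s) - 384*tan(2*s)^5 - 640*tan(2*s)^3 - 256*tan(2*s))/(24); at s = 0 this is -32/3.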